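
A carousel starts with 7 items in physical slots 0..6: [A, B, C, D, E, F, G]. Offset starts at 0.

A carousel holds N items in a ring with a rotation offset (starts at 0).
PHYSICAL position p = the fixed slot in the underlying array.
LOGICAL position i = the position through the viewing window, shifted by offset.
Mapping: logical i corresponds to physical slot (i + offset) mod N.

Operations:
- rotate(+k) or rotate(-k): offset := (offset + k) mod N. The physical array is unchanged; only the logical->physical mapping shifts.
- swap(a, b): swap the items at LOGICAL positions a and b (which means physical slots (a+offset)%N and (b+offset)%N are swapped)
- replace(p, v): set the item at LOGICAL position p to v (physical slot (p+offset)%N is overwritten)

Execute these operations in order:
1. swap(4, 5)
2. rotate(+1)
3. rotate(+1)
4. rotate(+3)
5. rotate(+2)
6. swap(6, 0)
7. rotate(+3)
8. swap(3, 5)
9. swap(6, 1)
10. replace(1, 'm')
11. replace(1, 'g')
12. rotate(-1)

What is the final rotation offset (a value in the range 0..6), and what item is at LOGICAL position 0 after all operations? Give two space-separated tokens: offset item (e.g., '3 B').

After op 1 (swap(4, 5)): offset=0, physical=[A,B,C,D,F,E,G], logical=[A,B,C,D,F,E,G]
After op 2 (rotate(+1)): offset=1, physical=[A,B,C,D,F,E,G], logical=[B,C,D,F,E,G,A]
After op 3 (rotate(+1)): offset=2, physical=[A,B,C,D,F,E,G], logical=[C,D,F,E,G,A,B]
After op 4 (rotate(+3)): offset=5, physical=[A,B,C,D,F,E,G], logical=[E,G,A,B,C,D,F]
After op 5 (rotate(+2)): offset=0, physical=[A,B,C,D,F,E,G], logical=[A,B,C,D,F,E,G]
After op 6 (swap(6, 0)): offset=0, physical=[G,B,C,D,F,E,A], logical=[G,B,C,D,F,E,A]
After op 7 (rotate(+3)): offset=3, physical=[G,B,C,D,F,E,A], logical=[D,F,E,A,G,B,C]
After op 8 (swap(3, 5)): offset=3, physical=[G,A,C,D,F,E,B], logical=[D,F,E,B,G,A,C]
After op 9 (swap(6, 1)): offset=3, physical=[G,A,F,D,C,E,B], logical=[D,C,E,B,G,A,F]
After op 10 (replace(1, 'm')): offset=3, physical=[G,A,F,D,m,E,B], logical=[D,m,E,B,G,A,F]
After op 11 (replace(1, 'g')): offset=3, physical=[G,A,F,D,g,E,B], logical=[D,g,E,B,G,A,F]
After op 12 (rotate(-1)): offset=2, physical=[G,A,F,D,g,E,B], logical=[F,D,g,E,B,G,A]

Answer: 2 F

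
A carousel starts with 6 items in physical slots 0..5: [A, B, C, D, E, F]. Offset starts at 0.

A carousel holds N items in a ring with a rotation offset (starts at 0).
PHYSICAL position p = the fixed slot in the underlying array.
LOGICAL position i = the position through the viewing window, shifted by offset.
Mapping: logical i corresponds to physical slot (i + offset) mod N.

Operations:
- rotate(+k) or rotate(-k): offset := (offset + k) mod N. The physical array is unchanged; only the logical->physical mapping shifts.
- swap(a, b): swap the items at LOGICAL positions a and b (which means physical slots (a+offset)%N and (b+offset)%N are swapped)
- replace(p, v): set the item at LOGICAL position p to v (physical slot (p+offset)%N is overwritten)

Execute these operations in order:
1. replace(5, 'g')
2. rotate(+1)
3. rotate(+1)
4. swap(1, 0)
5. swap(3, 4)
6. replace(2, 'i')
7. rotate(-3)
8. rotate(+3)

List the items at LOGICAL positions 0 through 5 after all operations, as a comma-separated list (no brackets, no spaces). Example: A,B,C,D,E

After op 1 (replace(5, 'g')): offset=0, physical=[A,B,C,D,E,g], logical=[A,B,C,D,E,g]
After op 2 (rotate(+1)): offset=1, physical=[A,B,C,D,E,g], logical=[B,C,D,E,g,A]
After op 3 (rotate(+1)): offset=2, physical=[A,B,C,D,E,g], logical=[C,D,E,g,A,B]
After op 4 (swap(1, 0)): offset=2, physical=[A,B,D,C,E,g], logical=[D,C,E,g,A,B]
After op 5 (swap(3, 4)): offset=2, physical=[g,B,D,C,E,A], logical=[D,C,E,A,g,B]
After op 6 (replace(2, 'i')): offset=2, physical=[g,B,D,C,i,A], logical=[D,C,i,A,g,B]
After op 7 (rotate(-3)): offset=5, physical=[g,B,D,C,i,A], logical=[A,g,B,D,C,i]
After op 8 (rotate(+3)): offset=2, physical=[g,B,D,C,i,A], logical=[D,C,i,A,g,B]

Answer: D,C,i,A,g,B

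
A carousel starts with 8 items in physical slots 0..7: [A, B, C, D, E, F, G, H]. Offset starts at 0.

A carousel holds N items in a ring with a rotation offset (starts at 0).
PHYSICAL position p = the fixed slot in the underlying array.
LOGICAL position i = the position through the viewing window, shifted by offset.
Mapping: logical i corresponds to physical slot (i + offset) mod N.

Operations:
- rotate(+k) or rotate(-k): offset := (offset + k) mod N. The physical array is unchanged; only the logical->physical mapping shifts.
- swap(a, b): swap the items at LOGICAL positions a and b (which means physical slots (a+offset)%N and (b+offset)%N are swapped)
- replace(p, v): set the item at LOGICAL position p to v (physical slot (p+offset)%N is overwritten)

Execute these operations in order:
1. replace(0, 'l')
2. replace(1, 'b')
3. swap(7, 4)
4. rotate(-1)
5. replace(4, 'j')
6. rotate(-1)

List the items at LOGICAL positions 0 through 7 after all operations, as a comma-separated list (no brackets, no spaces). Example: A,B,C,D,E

After op 1 (replace(0, 'l')): offset=0, physical=[l,B,C,D,E,F,G,H], logical=[l,B,C,D,E,F,G,H]
After op 2 (replace(1, 'b')): offset=0, physical=[l,b,C,D,E,F,G,H], logical=[l,b,C,D,E,F,G,H]
After op 3 (swap(7, 4)): offset=0, physical=[l,b,C,D,H,F,G,E], logical=[l,b,C,D,H,F,G,E]
After op 4 (rotate(-1)): offset=7, physical=[l,b,C,D,H,F,G,E], logical=[E,l,b,C,D,H,F,G]
After op 5 (replace(4, 'j')): offset=7, physical=[l,b,C,j,H,F,G,E], logical=[E,l,b,C,j,H,F,G]
After op 6 (rotate(-1)): offset=6, physical=[l,b,C,j,H,F,G,E], logical=[G,E,l,b,C,j,H,F]

Answer: G,E,l,b,C,j,H,F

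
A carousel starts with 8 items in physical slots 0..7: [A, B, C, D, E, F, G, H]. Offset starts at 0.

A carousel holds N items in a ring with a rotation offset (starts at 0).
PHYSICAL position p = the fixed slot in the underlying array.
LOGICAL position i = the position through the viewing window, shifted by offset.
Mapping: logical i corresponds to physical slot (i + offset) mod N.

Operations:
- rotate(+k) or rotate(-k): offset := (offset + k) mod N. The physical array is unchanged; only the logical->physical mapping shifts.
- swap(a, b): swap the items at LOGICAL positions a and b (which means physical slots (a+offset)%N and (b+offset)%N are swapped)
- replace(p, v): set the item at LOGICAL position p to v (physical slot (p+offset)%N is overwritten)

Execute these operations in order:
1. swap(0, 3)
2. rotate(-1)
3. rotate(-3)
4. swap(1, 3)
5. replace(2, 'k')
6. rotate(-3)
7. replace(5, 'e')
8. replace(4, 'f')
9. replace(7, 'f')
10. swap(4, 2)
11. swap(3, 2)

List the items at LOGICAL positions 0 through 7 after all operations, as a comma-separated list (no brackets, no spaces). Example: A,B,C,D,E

Answer: B,C,E,f,A,e,F,f

Derivation:
After op 1 (swap(0, 3)): offset=0, physical=[D,B,C,A,E,F,G,H], logical=[D,B,C,A,E,F,G,H]
After op 2 (rotate(-1)): offset=7, physical=[D,B,C,A,E,F,G,H], logical=[H,D,B,C,A,E,F,G]
After op 3 (rotate(-3)): offset=4, physical=[D,B,C,A,E,F,G,H], logical=[E,F,G,H,D,B,C,A]
After op 4 (swap(1, 3)): offset=4, physical=[D,B,C,A,E,H,G,F], logical=[E,H,G,F,D,B,C,A]
After op 5 (replace(2, 'k')): offset=4, physical=[D,B,C,A,E,H,k,F], logical=[E,H,k,F,D,B,C,A]
After op 6 (rotate(-3)): offset=1, physical=[D,B,C,A,E,H,k,F], logical=[B,C,A,E,H,k,F,D]
After op 7 (replace(5, 'e')): offset=1, physical=[D,B,C,A,E,H,e,F], logical=[B,C,A,E,H,e,F,D]
After op 8 (replace(4, 'f')): offset=1, physical=[D,B,C,A,E,f,e,F], logical=[B,C,A,E,f,e,F,D]
After op 9 (replace(7, 'f')): offset=1, physical=[f,B,C,A,E,f,e,F], logical=[B,C,A,E,f,e,F,f]
After op 10 (swap(4, 2)): offset=1, physical=[f,B,C,f,E,A,e,F], logical=[B,C,f,E,A,e,F,f]
After op 11 (swap(3, 2)): offset=1, physical=[f,B,C,E,f,A,e,F], logical=[B,C,E,f,A,e,F,f]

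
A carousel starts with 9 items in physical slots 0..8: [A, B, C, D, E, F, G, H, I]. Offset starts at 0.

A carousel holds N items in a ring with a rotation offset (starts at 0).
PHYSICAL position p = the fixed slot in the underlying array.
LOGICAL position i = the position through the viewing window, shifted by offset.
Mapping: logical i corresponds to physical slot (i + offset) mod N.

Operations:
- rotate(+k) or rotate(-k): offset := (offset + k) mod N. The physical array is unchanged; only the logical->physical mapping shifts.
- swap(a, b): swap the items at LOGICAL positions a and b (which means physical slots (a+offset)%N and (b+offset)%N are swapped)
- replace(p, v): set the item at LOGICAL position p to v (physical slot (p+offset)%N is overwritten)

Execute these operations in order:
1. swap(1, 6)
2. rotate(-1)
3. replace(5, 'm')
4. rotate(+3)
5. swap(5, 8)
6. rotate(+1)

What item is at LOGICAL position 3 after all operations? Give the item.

After op 1 (swap(1, 6)): offset=0, physical=[A,G,C,D,E,F,B,H,I], logical=[A,G,C,D,E,F,B,H,I]
After op 2 (rotate(-1)): offset=8, physical=[A,G,C,D,E,F,B,H,I], logical=[I,A,G,C,D,E,F,B,H]
After op 3 (replace(5, 'm')): offset=8, physical=[A,G,C,D,m,F,B,H,I], logical=[I,A,G,C,D,m,F,B,H]
After op 4 (rotate(+3)): offset=2, physical=[A,G,C,D,m,F,B,H,I], logical=[C,D,m,F,B,H,I,A,G]
After op 5 (swap(5, 8)): offset=2, physical=[A,H,C,D,m,F,B,G,I], logical=[C,D,m,F,B,G,I,A,H]
After op 6 (rotate(+1)): offset=3, physical=[A,H,C,D,m,F,B,G,I], logical=[D,m,F,B,G,I,A,H,C]

Answer: B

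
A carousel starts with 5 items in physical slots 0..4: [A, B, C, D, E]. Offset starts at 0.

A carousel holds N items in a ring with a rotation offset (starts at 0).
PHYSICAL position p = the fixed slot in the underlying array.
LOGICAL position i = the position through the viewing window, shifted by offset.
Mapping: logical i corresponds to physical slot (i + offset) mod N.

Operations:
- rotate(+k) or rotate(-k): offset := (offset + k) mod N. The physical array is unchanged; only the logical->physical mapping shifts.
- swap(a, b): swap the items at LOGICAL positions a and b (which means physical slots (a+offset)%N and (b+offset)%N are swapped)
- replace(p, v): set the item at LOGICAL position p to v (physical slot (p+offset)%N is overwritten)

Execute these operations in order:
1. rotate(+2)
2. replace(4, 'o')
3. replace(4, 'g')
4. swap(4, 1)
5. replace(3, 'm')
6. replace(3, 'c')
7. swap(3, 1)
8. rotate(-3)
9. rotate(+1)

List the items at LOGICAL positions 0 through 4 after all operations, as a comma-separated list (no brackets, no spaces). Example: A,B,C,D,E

Answer: g,D,C,c,E

Derivation:
After op 1 (rotate(+2)): offset=2, physical=[A,B,C,D,E], logical=[C,D,E,A,B]
After op 2 (replace(4, 'o')): offset=2, physical=[A,o,C,D,E], logical=[C,D,E,A,o]
After op 3 (replace(4, 'g')): offset=2, physical=[A,g,C,D,E], logical=[C,D,E,A,g]
After op 4 (swap(4, 1)): offset=2, physical=[A,D,C,g,E], logical=[C,g,E,A,D]
After op 5 (replace(3, 'm')): offset=2, physical=[m,D,C,g,E], logical=[C,g,E,m,D]
After op 6 (replace(3, 'c')): offset=2, physical=[c,D,C,g,E], logical=[C,g,E,c,D]
After op 7 (swap(3, 1)): offset=2, physical=[g,D,C,c,E], logical=[C,c,E,g,D]
After op 8 (rotate(-3)): offset=4, physical=[g,D,C,c,E], logical=[E,g,D,C,c]
After op 9 (rotate(+1)): offset=0, physical=[g,D,C,c,E], logical=[g,D,C,c,E]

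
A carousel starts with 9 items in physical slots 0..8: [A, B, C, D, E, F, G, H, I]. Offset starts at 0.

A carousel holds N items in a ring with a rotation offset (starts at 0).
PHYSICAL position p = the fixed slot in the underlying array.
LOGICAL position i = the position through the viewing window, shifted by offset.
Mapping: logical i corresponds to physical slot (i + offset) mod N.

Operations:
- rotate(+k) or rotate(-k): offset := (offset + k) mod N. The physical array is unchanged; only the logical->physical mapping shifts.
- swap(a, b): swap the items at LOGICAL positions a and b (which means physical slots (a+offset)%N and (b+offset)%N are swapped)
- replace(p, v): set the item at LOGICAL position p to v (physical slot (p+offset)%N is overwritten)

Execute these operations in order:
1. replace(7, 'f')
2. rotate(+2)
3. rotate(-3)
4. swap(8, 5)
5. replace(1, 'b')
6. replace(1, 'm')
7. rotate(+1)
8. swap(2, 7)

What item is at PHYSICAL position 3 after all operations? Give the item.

After op 1 (replace(7, 'f')): offset=0, physical=[A,B,C,D,E,F,G,f,I], logical=[A,B,C,D,E,F,G,f,I]
After op 2 (rotate(+2)): offset=2, physical=[A,B,C,D,E,F,G,f,I], logical=[C,D,E,F,G,f,I,A,B]
After op 3 (rotate(-3)): offset=8, physical=[A,B,C,D,E,F,G,f,I], logical=[I,A,B,C,D,E,F,G,f]
After op 4 (swap(8, 5)): offset=8, physical=[A,B,C,D,f,F,G,E,I], logical=[I,A,B,C,D,f,F,G,E]
After op 5 (replace(1, 'b')): offset=8, physical=[b,B,C,D,f,F,G,E,I], logical=[I,b,B,C,D,f,F,G,E]
After op 6 (replace(1, 'm')): offset=8, physical=[m,B,C,D,f,F,G,E,I], logical=[I,m,B,C,D,f,F,G,E]
After op 7 (rotate(+1)): offset=0, physical=[m,B,C,D,f,F,G,E,I], logical=[m,B,C,D,f,F,G,E,I]
After op 8 (swap(2, 7)): offset=0, physical=[m,B,E,D,f,F,G,C,I], logical=[m,B,E,D,f,F,G,C,I]

Answer: D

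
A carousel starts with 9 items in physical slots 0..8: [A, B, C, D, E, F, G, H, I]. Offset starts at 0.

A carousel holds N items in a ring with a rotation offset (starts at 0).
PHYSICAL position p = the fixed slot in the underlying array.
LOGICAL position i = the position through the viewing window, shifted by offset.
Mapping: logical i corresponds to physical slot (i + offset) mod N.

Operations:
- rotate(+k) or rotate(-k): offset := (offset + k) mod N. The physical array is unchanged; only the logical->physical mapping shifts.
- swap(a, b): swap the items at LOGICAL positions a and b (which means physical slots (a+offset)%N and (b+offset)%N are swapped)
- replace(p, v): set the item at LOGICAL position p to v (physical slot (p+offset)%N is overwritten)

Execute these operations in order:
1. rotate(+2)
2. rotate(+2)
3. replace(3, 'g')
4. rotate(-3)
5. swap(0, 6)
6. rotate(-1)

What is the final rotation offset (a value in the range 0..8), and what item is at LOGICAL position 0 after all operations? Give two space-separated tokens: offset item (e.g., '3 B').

After op 1 (rotate(+2)): offset=2, physical=[A,B,C,D,E,F,G,H,I], logical=[C,D,E,F,G,H,I,A,B]
After op 2 (rotate(+2)): offset=4, physical=[A,B,C,D,E,F,G,H,I], logical=[E,F,G,H,I,A,B,C,D]
After op 3 (replace(3, 'g')): offset=4, physical=[A,B,C,D,E,F,G,g,I], logical=[E,F,G,g,I,A,B,C,D]
After op 4 (rotate(-3)): offset=1, physical=[A,B,C,D,E,F,G,g,I], logical=[B,C,D,E,F,G,g,I,A]
After op 5 (swap(0, 6)): offset=1, physical=[A,g,C,D,E,F,G,B,I], logical=[g,C,D,E,F,G,B,I,A]
After op 6 (rotate(-1)): offset=0, physical=[A,g,C,D,E,F,G,B,I], logical=[A,g,C,D,E,F,G,B,I]

Answer: 0 A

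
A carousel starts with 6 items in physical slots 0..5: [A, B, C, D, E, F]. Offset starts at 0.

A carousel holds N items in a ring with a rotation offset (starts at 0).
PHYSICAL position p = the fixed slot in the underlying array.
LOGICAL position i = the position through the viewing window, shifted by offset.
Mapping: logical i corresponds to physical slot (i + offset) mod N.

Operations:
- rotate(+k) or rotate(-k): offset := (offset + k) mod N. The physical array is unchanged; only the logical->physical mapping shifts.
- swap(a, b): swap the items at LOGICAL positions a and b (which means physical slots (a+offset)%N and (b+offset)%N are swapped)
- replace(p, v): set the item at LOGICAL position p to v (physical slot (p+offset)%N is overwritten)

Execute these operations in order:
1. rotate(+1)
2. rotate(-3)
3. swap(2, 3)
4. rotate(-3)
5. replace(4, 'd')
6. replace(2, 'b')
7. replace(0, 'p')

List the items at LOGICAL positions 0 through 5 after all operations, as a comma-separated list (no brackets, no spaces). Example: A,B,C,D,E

Answer: p,C,b,E,d,B

Derivation:
After op 1 (rotate(+1)): offset=1, physical=[A,B,C,D,E,F], logical=[B,C,D,E,F,A]
After op 2 (rotate(-3)): offset=4, physical=[A,B,C,D,E,F], logical=[E,F,A,B,C,D]
After op 3 (swap(2, 3)): offset=4, physical=[B,A,C,D,E,F], logical=[E,F,B,A,C,D]
After op 4 (rotate(-3)): offset=1, physical=[B,A,C,D,E,F], logical=[A,C,D,E,F,B]
After op 5 (replace(4, 'd')): offset=1, physical=[B,A,C,D,E,d], logical=[A,C,D,E,d,B]
After op 6 (replace(2, 'b')): offset=1, physical=[B,A,C,b,E,d], logical=[A,C,b,E,d,B]
After op 7 (replace(0, 'p')): offset=1, physical=[B,p,C,b,E,d], logical=[p,C,b,E,d,B]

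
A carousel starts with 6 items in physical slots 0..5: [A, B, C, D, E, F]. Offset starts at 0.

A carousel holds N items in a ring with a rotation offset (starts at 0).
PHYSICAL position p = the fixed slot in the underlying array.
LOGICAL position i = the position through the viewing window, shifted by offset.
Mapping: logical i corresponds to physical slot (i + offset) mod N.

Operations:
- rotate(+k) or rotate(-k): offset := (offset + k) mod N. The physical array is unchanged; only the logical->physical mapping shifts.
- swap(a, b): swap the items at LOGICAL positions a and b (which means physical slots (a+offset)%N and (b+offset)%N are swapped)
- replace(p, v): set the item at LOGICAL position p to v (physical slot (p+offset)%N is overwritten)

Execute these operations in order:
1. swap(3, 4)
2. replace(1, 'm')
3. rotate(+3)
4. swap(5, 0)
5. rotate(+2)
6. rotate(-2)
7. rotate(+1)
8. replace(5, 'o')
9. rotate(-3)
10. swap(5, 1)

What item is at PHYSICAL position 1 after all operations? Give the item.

Answer: m

Derivation:
After op 1 (swap(3, 4)): offset=0, physical=[A,B,C,E,D,F], logical=[A,B,C,E,D,F]
After op 2 (replace(1, 'm')): offset=0, physical=[A,m,C,E,D,F], logical=[A,m,C,E,D,F]
After op 3 (rotate(+3)): offset=3, physical=[A,m,C,E,D,F], logical=[E,D,F,A,m,C]
After op 4 (swap(5, 0)): offset=3, physical=[A,m,E,C,D,F], logical=[C,D,F,A,m,E]
After op 5 (rotate(+2)): offset=5, physical=[A,m,E,C,D,F], logical=[F,A,m,E,C,D]
After op 6 (rotate(-2)): offset=3, physical=[A,m,E,C,D,F], logical=[C,D,F,A,m,E]
After op 7 (rotate(+1)): offset=4, physical=[A,m,E,C,D,F], logical=[D,F,A,m,E,C]
After op 8 (replace(5, 'o')): offset=4, physical=[A,m,E,o,D,F], logical=[D,F,A,m,E,o]
After op 9 (rotate(-3)): offset=1, physical=[A,m,E,o,D,F], logical=[m,E,o,D,F,A]
After op 10 (swap(5, 1)): offset=1, physical=[E,m,A,o,D,F], logical=[m,A,o,D,F,E]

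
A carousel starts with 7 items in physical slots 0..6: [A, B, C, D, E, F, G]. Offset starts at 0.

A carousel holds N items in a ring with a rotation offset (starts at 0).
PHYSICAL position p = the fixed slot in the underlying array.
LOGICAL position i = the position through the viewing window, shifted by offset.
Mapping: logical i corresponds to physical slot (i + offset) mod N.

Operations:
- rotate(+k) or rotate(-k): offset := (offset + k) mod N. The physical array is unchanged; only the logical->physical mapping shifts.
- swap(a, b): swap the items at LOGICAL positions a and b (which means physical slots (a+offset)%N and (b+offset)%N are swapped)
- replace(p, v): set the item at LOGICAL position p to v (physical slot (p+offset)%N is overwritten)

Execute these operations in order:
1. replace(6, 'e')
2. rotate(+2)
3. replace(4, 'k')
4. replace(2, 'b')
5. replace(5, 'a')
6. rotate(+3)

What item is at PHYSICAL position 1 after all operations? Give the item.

After op 1 (replace(6, 'e')): offset=0, physical=[A,B,C,D,E,F,e], logical=[A,B,C,D,E,F,e]
After op 2 (rotate(+2)): offset=2, physical=[A,B,C,D,E,F,e], logical=[C,D,E,F,e,A,B]
After op 3 (replace(4, 'k')): offset=2, physical=[A,B,C,D,E,F,k], logical=[C,D,E,F,k,A,B]
After op 4 (replace(2, 'b')): offset=2, physical=[A,B,C,D,b,F,k], logical=[C,D,b,F,k,A,B]
After op 5 (replace(5, 'a')): offset=2, physical=[a,B,C,D,b,F,k], logical=[C,D,b,F,k,a,B]
After op 6 (rotate(+3)): offset=5, physical=[a,B,C,D,b,F,k], logical=[F,k,a,B,C,D,b]

Answer: B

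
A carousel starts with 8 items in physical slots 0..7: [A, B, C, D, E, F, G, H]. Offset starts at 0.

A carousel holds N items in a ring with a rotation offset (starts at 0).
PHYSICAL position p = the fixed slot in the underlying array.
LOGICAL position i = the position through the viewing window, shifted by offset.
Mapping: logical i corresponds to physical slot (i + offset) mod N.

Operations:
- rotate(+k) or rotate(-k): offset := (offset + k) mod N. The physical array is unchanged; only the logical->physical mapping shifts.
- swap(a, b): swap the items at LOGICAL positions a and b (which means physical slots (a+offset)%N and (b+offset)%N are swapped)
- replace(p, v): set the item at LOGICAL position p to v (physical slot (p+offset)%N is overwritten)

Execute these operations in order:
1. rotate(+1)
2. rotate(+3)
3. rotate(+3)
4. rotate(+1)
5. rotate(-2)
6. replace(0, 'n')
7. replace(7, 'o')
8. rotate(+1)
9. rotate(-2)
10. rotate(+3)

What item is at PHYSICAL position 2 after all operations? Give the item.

After op 1 (rotate(+1)): offset=1, physical=[A,B,C,D,E,F,G,H], logical=[B,C,D,E,F,G,H,A]
After op 2 (rotate(+3)): offset=4, physical=[A,B,C,D,E,F,G,H], logical=[E,F,G,H,A,B,C,D]
After op 3 (rotate(+3)): offset=7, physical=[A,B,C,D,E,F,G,H], logical=[H,A,B,C,D,E,F,G]
After op 4 (rotate(+1)): offset=0, physical=[A,B,C,D,E,F,G,H], logical=[A,B,C,D,E,F,G,H]
After op 5 (rotate(-2)): offset=6, physical=[A,B,C,D,E,F,G,H], logical=[G,H,A,B,C,D,E,F]
After op 6 (replace(0, 'n')): offset=6, physical=[A,B,C,D,E,F,n,H], logical=[n,H,A,B,C,D,E,F]
After op 7 (replace(7, 'o')): offset=6, physical=[A,B,C,D,E,o,n,H], logical=[n,H,A,B,C,D,E,o]
After op 8 (rotate(+1)): offset=7, physical=[A,B,C,D,E,o,n,H], logical=[H,A,B,C,D,E,o,n]
After op 9 (rotate(-2)): offset=5, physical=[A,B,C,D,E,o,n,H], logical=[o,n,H,A,B,C,D,E]
After op 10 (rotate(+3)): offset=0, physical=[A,B,C,D,E,o,n,H], logical=[A,B,C,D,E,o,n,H]

Answer: C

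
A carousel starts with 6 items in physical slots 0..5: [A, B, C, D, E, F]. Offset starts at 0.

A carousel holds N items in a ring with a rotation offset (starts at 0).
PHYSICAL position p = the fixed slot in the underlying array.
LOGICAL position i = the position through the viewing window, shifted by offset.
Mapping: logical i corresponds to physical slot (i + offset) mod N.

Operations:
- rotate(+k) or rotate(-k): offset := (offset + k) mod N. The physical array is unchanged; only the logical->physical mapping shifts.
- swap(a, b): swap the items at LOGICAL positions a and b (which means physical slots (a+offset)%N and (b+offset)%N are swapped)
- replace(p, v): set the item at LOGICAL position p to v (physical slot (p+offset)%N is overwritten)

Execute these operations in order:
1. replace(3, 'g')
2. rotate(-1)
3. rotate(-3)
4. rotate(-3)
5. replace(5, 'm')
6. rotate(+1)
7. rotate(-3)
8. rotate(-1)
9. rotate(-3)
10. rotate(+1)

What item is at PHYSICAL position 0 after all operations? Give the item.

Answer: A

Derivation:
After op 1 (replace(3, 'g')): offset=0, physical=[A,B,C,g,E,F], logical=[A,B,C,g,E,F]
After op 2 (rotate(-1)): offset=5, physical=[A,B,C,g,E,F], logical=[F,A,B,C,g,E]
After op 3 (rotate(-3)): offset=2, physical=[A,B,C,g,E,F], logical=[C,g,E,F,A,B]
After op 4 (rotate(-3)): offset=5, physical=[A,B,C,g,E,F], logical=[F,A,B,C,g,E]
After op 5 (replace(5, 'm')): offset=5, physical=[A,B,C,g,m,F], logical=[F,A,B,C,g,m]
After op 6 (rotate(+1)): offset=0, physical=[A,B,C,g,m,F], logical=[A,B,C,g,m,F]
After op 7 (rotate(-3)): offset=3, physical=[A,B,C,g,m,F], logical=[g,m,F,A,B,C]
After op 8 (rotate(-1)): offset=2, physical=[A,B,C,g,m,F], logical=[C,g,m,F,A,B]
After op 9 (rotate(-3)): offset=5, physical=[A,B,C,g,m,F], logical=[F,A,B,C,g,m]
After op 10 (rotate(+1)): offset=0, physical=[A,B,C,g,m,F], logical=[A,B,C,g,m,F]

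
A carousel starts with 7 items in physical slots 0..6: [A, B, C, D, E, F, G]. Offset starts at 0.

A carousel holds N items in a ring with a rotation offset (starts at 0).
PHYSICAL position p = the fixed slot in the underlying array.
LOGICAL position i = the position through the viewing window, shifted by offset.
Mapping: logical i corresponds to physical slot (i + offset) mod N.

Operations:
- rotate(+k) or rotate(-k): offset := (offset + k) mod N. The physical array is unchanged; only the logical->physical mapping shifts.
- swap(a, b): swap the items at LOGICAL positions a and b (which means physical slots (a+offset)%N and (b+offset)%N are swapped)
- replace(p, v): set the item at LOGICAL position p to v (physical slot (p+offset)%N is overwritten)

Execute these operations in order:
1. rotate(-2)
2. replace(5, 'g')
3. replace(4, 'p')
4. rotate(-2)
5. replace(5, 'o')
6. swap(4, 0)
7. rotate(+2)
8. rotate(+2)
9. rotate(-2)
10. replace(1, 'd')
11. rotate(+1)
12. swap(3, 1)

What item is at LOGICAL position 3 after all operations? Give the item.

Answer: g

Derivation:
After op 1 (rotate(-2)): offset=5, physical=[A,B,C,D,E,F,G], logical=[F,G,A,B,C,D,E]
After op 2 (replace(5, 'g')): offset=5, physical=[A,B,C,g,E,F,G], logical=[F,G,A,B,C,g,E]
After op 3 (replace(4, 'p')): offset=5, physical=[A,B,p,g,E,F,G], logical=[F,G,A,B,p,g,E]
After op 4 (rotate(-2)): offset=3, physical=[A,B,p,g,E,F,G], logical=[g,E,F,G,A,B,p]
After op 5 (replace(5, 'o')): offset=3, physical=[A,o,p,g,E,F,G], logical=[g,E,F,G,A,o,p]
After op 6 (swap(4, 0)): offset=3, physical=[g,o,p,A,E,F,G], logical=[A,E,F,G,g,o,p]
After op 7 (rotate(+2)): offset=5, physical=[g,o,p,A,E,F,G], logical=[F,G,g,o,p,A,E]
After op 8 (rotate(+2)): offset=0, physical=[g,o,p,A,E,F,G], logical=[g,o,p,A,E,F,G]
After op 9 (rotate(-2)): offset=5, physical=[g,o,p,A,E,F,G], logical=[F,G,g,o,p,A,E]
After op 10 (replace(1, 'd')): offset=5, physical=[g,o,p,A,E,F,d], logical=[F,d,g,o,p,A,E]
After op 11 (rotate(+1)): offset=6, physical=[g,o,p,A,E,F,d], logical=[d,g,o,p,A,E,F]
After op 12 (swap(3, 1)): offset=6, physical=[p,o,g,A,E,F,d], logical=[d,p,o,g,A,E,F]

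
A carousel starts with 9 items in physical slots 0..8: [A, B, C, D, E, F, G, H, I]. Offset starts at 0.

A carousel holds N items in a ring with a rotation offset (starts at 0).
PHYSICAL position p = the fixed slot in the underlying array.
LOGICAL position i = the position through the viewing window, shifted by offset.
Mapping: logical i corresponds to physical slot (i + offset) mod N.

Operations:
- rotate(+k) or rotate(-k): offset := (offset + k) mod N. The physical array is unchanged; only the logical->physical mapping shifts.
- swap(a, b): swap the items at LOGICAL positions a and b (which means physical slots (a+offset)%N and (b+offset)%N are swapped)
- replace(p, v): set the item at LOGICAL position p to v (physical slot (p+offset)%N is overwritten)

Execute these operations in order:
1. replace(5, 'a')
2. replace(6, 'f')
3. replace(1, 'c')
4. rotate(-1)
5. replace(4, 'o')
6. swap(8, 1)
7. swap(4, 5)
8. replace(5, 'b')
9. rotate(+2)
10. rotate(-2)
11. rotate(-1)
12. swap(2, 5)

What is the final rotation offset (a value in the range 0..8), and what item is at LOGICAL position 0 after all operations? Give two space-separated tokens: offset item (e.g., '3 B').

Answer: 7 A

Derivation:
After op 1 (replace(5, 'a')): offset=0, physical=[A,B,C,D,E,a,G,H,I], logical=[A,B,C,D,E,a,G,H,I]
After op 2 (replace(6, 'f')): offset=0, physical=[A,B,C,D,E,a,f,H,I], logical=[A,B,C,D,E,a,f,H,I]
After op 3 (replace(1, 'c')): offset=0, physical=[A,c,C,D,E,a,f,H,I], logical=[A,c,C,D,E,a,f,H,I]
After op 4 (rotate(-1)): offset=8, physical=[A,c,C,D,E,a,f,H,I], logical=[I,A,c,C,D,E,a,f,H]
After op 5 (replace(4, 'o')): offset=8, physical=[A,c,C,o,E,a,f,H,I], logical=[I,A,c,C,o,E,a,f,H]
After op 6 (swap(8, 1)): offset=8, physical=[H,c,C,o,E,a,f,A,I], logical=[I,H,c,C,o,E,a,f,A]
After op 7 (swap(4, 5)): offset=8, physical=[H,c,C,E,o,a,f,A,I], logical=[I,H,c,C,E,o,a,f,A]
After op 8 (replace(5, 'b')): offset=8, physical=[H,c,C,E,b,a,f,A,I], logical=[I,H,c,C,E,b,a,f,A]
After op 9 (rotate(+2)): offset=1, physical=[H,c,C,E,b,a,f,A,I], logical=[c,C,E,b,a,f,A,I,H]
After op 10 (rotate(-2)): offset=8, physical=[H,c,C,E,b,a,f,A,I], logical=[I,H,c,C,E,b,a,f,A]
After op 11 (rotate(-1)): offset=7, physical=[H,c,C,E,b,a,f,A,I], logical=[A,I,H,c,C,E,b,a,f]
After op 12 (swap(2, 5)): offset=7, physical=[E,c,C,H,b,a,f,A,I], logical=[A,I,E,c,C,H,b,a,f]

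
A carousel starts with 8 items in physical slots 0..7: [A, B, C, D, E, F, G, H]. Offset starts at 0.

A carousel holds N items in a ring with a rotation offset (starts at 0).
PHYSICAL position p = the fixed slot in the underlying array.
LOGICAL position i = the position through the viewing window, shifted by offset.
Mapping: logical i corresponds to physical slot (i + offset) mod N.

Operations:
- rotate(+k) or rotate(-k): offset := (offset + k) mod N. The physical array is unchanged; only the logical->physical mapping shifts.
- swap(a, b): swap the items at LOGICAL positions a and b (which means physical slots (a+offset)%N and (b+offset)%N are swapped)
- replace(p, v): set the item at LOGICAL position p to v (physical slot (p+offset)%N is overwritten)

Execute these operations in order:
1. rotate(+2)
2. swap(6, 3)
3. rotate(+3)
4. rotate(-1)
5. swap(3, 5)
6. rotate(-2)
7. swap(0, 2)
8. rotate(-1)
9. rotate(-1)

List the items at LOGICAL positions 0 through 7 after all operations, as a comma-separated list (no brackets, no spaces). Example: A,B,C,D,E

Answer: F,H,E,D,C,A,G,B

Derivation:
After op 1 (rotate(+2)): offset=2, physical=[A,B,C,D,E,F,G,H], logical=[C,D,E,F,G,H,A,B]
After op 2 (swap(6, 3)): offset=2, physical=[F,B,C,D,E,A,G,H], logical=[C,D,E,A,G,H,F,B]
After op 3 (rotate(+3)): offset=5, physical=[F,B,C,D,E,A,G,H], logical=[A,G,H,F,B,C,D,E]
After op 4 (rotate(-1)): offset=4, physical=[F,B,C,D,E,A,G,H], logical=[E,A,G,H,F,B,C,D]
After op 5 (swap(3, 5)): offset=4, physical=[F,H,C,D,E,A,G,B], logical=[E,A,G,B,F,H,C,D]
After op 6 (rotate(-2)): offset=2, physical=[F,H,C,D,E,A,G,B], logical=[C,D,E,A,G,B,F,H]
After op 7 (swap(0, 2)): offset=2, physical=[F,H,E,D,C,A,G,B], logical=[E,D,C,A,G,B,F,H]
After op 8 (rotate(-1)): offset=1, physical=[F,H,E,D,C,A,G,B], logical=[H,E,D,C,A,G,B,F]
After op 9 (rotate(-1)): offset=0, physical=[F,H,E,D,C,A,G,B], logical=[F,H,E,D,C,A,G,B]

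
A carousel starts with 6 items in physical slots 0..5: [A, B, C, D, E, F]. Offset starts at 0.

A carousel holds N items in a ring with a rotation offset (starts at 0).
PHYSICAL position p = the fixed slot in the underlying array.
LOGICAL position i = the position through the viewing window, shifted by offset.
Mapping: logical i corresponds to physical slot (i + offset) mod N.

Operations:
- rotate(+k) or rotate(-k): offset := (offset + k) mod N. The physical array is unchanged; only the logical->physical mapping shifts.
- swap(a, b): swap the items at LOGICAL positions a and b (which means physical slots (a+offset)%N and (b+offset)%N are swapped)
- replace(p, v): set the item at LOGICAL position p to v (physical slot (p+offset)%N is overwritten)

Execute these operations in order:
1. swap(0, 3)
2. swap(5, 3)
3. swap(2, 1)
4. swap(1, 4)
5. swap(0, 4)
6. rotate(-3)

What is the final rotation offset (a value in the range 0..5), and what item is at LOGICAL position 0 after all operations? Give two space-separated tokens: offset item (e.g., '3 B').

Answer: 3 F

Derivation:
After op 1 (swap(0, 3)): offset=0, physical=[D,B,C,A,E,F], logical=[D,B,C,A,E,F]
After op 2 (swap(5, 3)): offset=0, physical=[D,B,C,F,E,A], logical=[D,B,C,F,E,A]
After op 3 (swap(2, 1)): offset=0, physical=[D,C,B,F,E,A], logical=[D,C,B,F,E,A]
After op 4 (swap(1, 4)): offset=0, physical=[D,E,B,F,C,A], logical=[D,E,B,F,C,A]
After op 5 (swap(0, 4)): offset=0, physical=[C,E,B,F,D,A], logical=[C,E,B,F,D,A]
After op 6 (rotate(-3)): offset=3, physical=[C,E,B,F,D,A], logical=[F,D,A,C,E,B]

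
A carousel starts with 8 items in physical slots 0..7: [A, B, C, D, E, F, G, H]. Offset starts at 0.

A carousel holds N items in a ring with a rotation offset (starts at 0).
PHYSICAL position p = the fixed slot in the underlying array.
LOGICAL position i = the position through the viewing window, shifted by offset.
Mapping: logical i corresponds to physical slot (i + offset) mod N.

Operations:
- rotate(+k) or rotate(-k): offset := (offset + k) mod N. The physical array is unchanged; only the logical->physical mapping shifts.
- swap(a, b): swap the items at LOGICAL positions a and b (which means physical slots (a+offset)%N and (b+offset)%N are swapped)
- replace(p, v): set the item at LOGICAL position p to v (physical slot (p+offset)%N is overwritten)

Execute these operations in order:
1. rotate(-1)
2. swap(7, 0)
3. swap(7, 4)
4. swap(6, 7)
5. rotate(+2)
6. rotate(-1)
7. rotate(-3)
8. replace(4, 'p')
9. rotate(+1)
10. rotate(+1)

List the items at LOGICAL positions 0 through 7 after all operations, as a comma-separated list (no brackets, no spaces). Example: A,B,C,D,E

Answer: G,A,p,C,H,E,D,F

Derivation:
After op 1 (rotate(-1)): offset=7, physical=[A,B,C,D,E,F,G,H], logical=[H,A,B,C,D,E,F,G]
After op 2 (swap(7, 0)): offset=7, physical=[A,B,C,D,E,F,H,G], logical=[G,A,B,C,D,E,F,H]
After op 3 (swap(7, 4)): offset=7, physical=[A,B,C,H,E,F,D,G], logical=[G,A,B,C,H,E,F,D]
After op 4 (swap(6, 7)): offset=7, physical=[A,B,C,H,E,D,F,G], logical=[G,A,B,C,H,E,D,F]
After op 5 (rotate(+2)): offset=1, physical=[A,B,C,H,E,D,F,G], logical=[B,C,H,E,D,F,G,A]
After op 6 (rotate(-1)): offset=0, physical=[A,B,C,H,E,D,F,G], logical=[A,B,C,H,E,D,F,G]
After op 7 (rotate(-3)): offset=5, physical=[A,B,C,H,E,D,F,G], logical=[D,F,G,A,B,C,H,E]
After op 8 (replace(4, 'p')): offset=5, physical=[A,p,C,H,E,D,F,G], logical=[D,F,G,A,p,C,H,E]
After op 9 (rotate(+1)): offset=6, physical=[A,p,C,H,E,D,F,G], logical=[F,G,A,p,C,H,E,D]
After op 10 (rotate(+1)): offset=7, physical=[A,p,C,H,E,D,F,G], logical=[G,A,p,C,H,E,D,F]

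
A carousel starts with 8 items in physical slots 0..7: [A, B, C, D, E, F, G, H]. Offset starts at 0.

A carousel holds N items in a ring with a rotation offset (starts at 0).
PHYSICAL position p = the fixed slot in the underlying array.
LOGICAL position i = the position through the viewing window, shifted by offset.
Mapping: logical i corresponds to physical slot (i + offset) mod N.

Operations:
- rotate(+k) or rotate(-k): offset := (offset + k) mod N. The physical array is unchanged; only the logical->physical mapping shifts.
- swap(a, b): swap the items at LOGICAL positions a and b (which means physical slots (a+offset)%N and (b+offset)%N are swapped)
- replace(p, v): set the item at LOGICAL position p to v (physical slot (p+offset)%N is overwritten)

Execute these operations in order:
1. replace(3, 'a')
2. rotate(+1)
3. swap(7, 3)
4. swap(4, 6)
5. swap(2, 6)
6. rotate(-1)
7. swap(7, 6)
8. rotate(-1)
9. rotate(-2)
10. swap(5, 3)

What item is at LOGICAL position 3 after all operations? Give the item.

After op 1 (replace(3, 'a')): offset=0, physical=[A,B,C,a,E,F,G,H], logical=[A,B,C,a,E,F,G,H]
After op 2 (rotate(+1)): offset=1, physical=[A,B,C,a,E,F,G,H], logical=[B,C,a,E,F,G,H,A]
After op 3 (swap(7, 3)): offset=1, physical=[E,B,C,a,A,F,G,H], logical=[B,C,a,A,F,G,H,E]
After op 4 (swap(4, 6)): offset=1, physical=[E,B,C,a,A,H,G,F], logical=[B,C,a,A,H,G,F,E]
After op 5 (swap(2, 6)): offset=1, physical=[E,B,C,F,A,H,G,a], logical=[B,C,F,A,H,G,a,E]
After op 6 (rotate(-1)): offset=0, physical=[E,B,C,F,A,H,G,a], logical=[E,B,C,F,A,H,G,a]
After op 7 (swap(7, 6)): offset=0, physical=[E,B,C,F,A,H,a,G], logical=[E,B,C,F,A,H,a,G]
After op 8 (rotate(-1)): offset=7, physical=[E,B,C,F,A,H,a,G], logical=[G,E,B,C,F,A,H,a]
After op 9 (rotate(-2)): offset=5, physical=[E,B,C,F,A,H,a,G], logical=[H,a,G,E,B,C,F,A]
After op 10 (swap(5, 3)): offset=5, physical=[C,B,E,F,A,H,a,G], logical=[H,a,G,C,B,E,F,A]

Answer: C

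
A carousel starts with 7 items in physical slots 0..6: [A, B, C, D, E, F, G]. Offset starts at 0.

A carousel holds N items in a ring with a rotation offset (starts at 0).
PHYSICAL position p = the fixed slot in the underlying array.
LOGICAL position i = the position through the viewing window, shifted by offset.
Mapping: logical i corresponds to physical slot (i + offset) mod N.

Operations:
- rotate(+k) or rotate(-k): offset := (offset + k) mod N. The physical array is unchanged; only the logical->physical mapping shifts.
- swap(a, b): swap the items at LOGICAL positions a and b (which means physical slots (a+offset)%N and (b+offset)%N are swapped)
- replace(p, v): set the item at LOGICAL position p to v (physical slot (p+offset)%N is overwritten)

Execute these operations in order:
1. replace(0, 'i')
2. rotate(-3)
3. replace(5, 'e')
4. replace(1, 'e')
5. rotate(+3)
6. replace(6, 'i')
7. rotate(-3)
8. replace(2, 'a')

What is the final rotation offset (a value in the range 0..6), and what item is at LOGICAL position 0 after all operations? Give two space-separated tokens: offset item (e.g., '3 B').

Answer: 4 E

Derivation:
After op 1 (replace(0, 'i')): offset=0, physical=[i,B,C,D,E,F,G], logical=[i,B,C,D,E,F,G]
After op 2 (rotate(-3)): offset=4, physical=[i,B,C,D,E,F,G], logical=[E,F,G,i,B,C,D]
After op 3 (replace(5, 'e')): offset=4, physical=[i,B,e,D,E,F,G], logical=[E,F,G,i,B,e,D]
After op 4 (replace(1, 'e')): offset=4, physical=[i,B,e,D,E,e,G], logical=[E,e,G,i,B,e,D]
After op 5 (rotate(+3)): offset=0, physical=[i,B,e,D,E,e,G], logical=[i,B,e,D,E,e,G]
After op 6 (replace(6, 'i')): offset=0, physical=[i,B,e,D,E,e,i], logical=[i,B,e,D,E,e,i]
After op 7 (rotate(-3)): offset=4, physical=[i,B,e,D,E,e,i], logical=[E,e,i,i,B,e,D]
After op 8 (replace(2, 'a')): offset=4, physical=[i,B,e,D,E,e,a], logical=[E,e,a,i,B,e,D]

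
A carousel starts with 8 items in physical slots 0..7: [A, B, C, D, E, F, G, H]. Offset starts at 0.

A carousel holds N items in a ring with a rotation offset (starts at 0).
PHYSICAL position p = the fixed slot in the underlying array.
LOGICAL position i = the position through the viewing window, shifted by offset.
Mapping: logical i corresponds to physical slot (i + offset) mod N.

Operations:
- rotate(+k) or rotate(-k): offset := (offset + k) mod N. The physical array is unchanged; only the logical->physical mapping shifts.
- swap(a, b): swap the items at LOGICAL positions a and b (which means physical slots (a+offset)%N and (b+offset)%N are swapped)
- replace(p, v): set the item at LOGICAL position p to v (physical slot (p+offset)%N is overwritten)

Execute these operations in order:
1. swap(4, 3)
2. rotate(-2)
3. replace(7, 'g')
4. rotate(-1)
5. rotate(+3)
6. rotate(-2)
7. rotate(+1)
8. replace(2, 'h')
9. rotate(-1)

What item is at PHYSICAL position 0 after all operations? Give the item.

Answer: A

Derivation:
After op 1 (swap(4, 3)): offset=0, physical=[A,B,C,E,D,F,G,H], logical=[A,B,C,E,D,F,G,H]
After op 2 (rotate(-2)): offset=6, physical=[A,B,C,E,D,F,G,H], logical=[G,H,A,B,C,E,D,F]
After op 3 (replace(7, 'g')): offset=6, physical=[A,B,C,E,D,g,G,H], logical=[G,H,A,B,C,E,D,g]
After op 4 (rotate(-1)): offset=5, physical=[A,B,C,E,D,g,G,H], logical=[g,G,H,A,B,C,E,D]
After op 5 (rotate(+3)): offset=0, physical=[A,B,C,E,D,g,G,H], logical=[A,B,C,E,D,g,G,H]
After op 6 (rotate(-2)): offset=6, physical=[A,B,C,E,D,g,G,H], logical=[G,H,A,B,C,E,D,g]
After op 7 (rotate(+1)): offset=7, physical=[A,B,C,E,D,g,G,H], logical=[H,A,B,C,E,D,g,G]
After op 8 (replace(2, 'h')): offset=7, physical=[A,h,C,E,D,g,G,H], logical=[H,A,h,C,E,D,g,G]
After op 9 (rotate(-1)): offset=6, physical=[A,h,C,E,D,g,G,H], logical=[G,H,A,h,C,E,D,g]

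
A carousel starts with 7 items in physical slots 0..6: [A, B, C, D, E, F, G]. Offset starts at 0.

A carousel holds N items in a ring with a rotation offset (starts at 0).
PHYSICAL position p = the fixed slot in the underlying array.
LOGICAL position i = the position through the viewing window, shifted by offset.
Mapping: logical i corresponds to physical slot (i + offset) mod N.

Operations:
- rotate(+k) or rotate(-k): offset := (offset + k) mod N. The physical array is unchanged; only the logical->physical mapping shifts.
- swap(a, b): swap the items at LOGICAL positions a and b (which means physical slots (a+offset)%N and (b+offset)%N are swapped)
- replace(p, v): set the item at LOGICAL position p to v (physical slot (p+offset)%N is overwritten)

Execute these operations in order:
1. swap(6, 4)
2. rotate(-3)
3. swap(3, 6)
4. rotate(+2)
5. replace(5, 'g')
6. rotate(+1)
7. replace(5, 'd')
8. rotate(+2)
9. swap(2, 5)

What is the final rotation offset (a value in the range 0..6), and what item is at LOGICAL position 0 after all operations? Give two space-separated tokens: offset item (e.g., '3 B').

Answer: 2 C

Derivation:
After op 1 (swap(6, 4)): offset=0, physical=[A,B,C,D,G,F,E], logical=[A,B,C,D,G,F,E]
After op 2 (rotate(-3)): offset=4, physical=[A,B,C,D,G,F,E], logical=[G,F,E,A,B,C,D]
After op 3 (swap(3, 6)): offset=4, physical=[D,B,C,A,G,F,E], logical=[G,F,E,D,B,C,A]
After op 4 (rotate(+2)): offset=6, physical=[D,B,C,A,G,F,E], logical=[E,D,B,C,A,G,F]
After op 5 (replace(5, 'g')): offset=6, physical=[D,B,C,A,g,F,E], logical=[E,D,B,C,A,g,F]
After op 6 (rotate(+1)): offset=0, physical=[D,B,C,A,g,F,E], logical=[D,B,C,A,g,F,E]
After op 7 (replace(5, 'd')): offset=0, physical=[D,B,C,A,g,d,E], logical=[D,B,C,A,g,d,E]
After op 8 (rotate(+2)): offset=2, physical=[D,B,C,A,g,d,E], logical=[C,A,g,d,E,D,B]
After op 9 (swap(2, 5)): offset=2, physical=[g,B,C,A,D,d,E], logical=[C,A,D,d,E,g,B]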